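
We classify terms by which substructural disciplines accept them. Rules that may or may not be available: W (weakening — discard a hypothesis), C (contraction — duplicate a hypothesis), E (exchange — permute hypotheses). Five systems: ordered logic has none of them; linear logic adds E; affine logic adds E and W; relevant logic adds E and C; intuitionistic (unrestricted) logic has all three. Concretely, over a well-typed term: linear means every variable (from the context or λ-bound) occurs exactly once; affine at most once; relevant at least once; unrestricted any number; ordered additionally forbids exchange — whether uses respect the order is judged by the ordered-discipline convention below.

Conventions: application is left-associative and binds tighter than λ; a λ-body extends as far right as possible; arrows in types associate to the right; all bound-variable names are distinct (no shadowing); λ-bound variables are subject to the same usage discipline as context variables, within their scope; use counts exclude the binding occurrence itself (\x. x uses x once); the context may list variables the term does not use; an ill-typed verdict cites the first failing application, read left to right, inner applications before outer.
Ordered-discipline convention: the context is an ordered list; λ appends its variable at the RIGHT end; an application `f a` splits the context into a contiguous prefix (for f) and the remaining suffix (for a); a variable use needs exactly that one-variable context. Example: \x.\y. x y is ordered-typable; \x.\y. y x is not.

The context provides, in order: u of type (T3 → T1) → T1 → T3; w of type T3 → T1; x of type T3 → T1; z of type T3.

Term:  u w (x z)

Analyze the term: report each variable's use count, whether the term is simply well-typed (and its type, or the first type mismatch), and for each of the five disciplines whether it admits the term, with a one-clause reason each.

counts: u: 1; w: 1; x: 1; z: 1
order of uses: u, w, x, z
typing: well-typed at T3
ordered: ✓, u, w, x, z: once each, no exchange needed
linear: ✓, each of u, w, x, z used exactly once
affine: ✓, no duplicate uses among u, w, x, z
relevant: ✓, every one of u, w, x, z appears
unrestricted: ✓, type-checks (T3) and nothing is barred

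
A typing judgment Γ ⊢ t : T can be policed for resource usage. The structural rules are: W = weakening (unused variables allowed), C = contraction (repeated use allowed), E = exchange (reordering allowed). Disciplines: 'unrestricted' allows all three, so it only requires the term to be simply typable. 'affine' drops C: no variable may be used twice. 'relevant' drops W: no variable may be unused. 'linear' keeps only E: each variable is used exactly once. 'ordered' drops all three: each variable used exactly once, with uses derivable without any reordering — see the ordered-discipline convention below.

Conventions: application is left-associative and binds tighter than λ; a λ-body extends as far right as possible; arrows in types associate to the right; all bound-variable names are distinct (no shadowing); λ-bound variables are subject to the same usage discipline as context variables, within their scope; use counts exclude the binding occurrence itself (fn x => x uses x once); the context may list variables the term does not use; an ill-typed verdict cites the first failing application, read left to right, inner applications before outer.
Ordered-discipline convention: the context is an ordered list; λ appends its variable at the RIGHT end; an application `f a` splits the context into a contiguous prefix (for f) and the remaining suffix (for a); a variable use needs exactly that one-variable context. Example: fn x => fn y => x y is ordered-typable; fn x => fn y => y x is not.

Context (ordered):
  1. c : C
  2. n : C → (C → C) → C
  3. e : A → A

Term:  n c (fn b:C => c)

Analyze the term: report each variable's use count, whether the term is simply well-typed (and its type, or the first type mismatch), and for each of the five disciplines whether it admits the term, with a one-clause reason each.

usage: c ×2, n ×1, e ×0, b [bound] ×0
uses in reading order: n, c, c
typing: well-typed at C
ordered: ✗ — repeated use of c ×2; unused: e, b — weakening required
linear: ✗ — repeated use of c ×2; unused: e, b — weakening required
affine: ✗ — repeated use of c ×2
relevant: ✗ — unused: e, b — weakening required
unrestricted: ✓ — simply typable at C; W, C, E all held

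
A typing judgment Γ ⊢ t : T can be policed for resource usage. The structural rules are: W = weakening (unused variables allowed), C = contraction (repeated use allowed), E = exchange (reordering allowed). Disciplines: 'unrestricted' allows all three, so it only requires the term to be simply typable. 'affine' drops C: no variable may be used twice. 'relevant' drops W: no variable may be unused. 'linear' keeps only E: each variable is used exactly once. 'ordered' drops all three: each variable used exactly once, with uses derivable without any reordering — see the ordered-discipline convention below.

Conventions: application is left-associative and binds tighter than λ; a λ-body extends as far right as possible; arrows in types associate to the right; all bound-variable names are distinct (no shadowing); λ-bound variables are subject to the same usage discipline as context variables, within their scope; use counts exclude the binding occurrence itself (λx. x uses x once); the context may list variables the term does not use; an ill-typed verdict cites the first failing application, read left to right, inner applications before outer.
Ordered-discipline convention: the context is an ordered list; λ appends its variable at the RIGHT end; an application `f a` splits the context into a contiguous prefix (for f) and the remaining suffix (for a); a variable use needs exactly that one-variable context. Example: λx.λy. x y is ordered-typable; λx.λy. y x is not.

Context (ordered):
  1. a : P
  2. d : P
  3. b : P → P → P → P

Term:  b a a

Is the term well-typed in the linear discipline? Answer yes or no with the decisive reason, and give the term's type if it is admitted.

no — a ×2 used more than once (contraction); d never used (weakening)
use counts: a: 2, d: 0, b: 1
uses in reading order: b, a, a
typing: ✓ — P → P
all disciplines: ordered ✗ · linear ✗ · affine ✗ · relevant ✗ · unrestricted ✓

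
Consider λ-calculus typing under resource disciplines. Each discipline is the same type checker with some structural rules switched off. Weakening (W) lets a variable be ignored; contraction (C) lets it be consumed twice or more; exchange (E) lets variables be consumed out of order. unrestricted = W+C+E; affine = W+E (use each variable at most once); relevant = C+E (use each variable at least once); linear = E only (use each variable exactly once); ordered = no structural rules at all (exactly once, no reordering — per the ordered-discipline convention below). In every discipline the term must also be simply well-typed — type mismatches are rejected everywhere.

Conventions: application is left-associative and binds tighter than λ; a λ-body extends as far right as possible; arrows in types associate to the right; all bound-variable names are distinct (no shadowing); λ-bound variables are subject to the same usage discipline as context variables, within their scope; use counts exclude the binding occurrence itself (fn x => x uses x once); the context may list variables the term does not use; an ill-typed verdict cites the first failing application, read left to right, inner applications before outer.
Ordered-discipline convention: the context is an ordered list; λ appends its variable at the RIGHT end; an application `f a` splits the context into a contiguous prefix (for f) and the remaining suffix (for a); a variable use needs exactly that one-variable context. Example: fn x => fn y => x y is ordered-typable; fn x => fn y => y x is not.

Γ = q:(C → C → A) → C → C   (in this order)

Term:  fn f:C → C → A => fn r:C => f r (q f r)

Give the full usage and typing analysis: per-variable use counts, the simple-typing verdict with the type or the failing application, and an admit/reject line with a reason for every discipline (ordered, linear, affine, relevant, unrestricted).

usage: q: 1, f (λ-bound): 2, r (λ-bound): 2
order of uses: f, r, q, f, r
typing: well-typed — term : (C → C → A) → C → A
ordered ✗ (repeated use of f ×2, r ×2)
linear ✗ (repeated use of f ×2, r ×2)
affine ✗ (repeated use of f ×2, r ×2)
relevant ✓ (every one of q, f, r appears)
unrestricted ✓ (well-typed at (C → C → A) → C → A; no restrictions here)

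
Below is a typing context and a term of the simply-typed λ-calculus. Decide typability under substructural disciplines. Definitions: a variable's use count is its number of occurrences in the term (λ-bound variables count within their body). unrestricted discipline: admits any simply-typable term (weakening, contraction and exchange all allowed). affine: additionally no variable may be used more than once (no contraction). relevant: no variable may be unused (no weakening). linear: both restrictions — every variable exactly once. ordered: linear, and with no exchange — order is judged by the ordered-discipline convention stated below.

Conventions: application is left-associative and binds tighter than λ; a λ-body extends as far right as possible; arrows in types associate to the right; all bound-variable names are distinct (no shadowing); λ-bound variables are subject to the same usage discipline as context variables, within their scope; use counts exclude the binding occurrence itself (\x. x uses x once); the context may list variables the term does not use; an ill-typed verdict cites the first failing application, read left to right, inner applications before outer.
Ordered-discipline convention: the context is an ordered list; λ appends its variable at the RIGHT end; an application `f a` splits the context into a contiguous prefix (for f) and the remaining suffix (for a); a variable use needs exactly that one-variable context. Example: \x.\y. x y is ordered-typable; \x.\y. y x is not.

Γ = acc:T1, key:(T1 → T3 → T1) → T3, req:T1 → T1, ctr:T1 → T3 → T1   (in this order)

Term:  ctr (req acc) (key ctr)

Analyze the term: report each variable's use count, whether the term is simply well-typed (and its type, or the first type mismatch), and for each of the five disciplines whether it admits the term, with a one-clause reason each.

counts: acc=1; key=1; req=1; ctr=2
use order (left to right): ctr, req, acc, key, ctr
typing: ✓ — T1
ordered: ✗ — uses contraction: ctr ×2
linear: ✗ — uses contraction: ctr ×2
affine: ✗ — uses contraction: ctr ×2
relevant: ✓ — none of acc, key, req, ctr goes unused
unrestricted: ✓ — simply typable at T1; W, C, E all held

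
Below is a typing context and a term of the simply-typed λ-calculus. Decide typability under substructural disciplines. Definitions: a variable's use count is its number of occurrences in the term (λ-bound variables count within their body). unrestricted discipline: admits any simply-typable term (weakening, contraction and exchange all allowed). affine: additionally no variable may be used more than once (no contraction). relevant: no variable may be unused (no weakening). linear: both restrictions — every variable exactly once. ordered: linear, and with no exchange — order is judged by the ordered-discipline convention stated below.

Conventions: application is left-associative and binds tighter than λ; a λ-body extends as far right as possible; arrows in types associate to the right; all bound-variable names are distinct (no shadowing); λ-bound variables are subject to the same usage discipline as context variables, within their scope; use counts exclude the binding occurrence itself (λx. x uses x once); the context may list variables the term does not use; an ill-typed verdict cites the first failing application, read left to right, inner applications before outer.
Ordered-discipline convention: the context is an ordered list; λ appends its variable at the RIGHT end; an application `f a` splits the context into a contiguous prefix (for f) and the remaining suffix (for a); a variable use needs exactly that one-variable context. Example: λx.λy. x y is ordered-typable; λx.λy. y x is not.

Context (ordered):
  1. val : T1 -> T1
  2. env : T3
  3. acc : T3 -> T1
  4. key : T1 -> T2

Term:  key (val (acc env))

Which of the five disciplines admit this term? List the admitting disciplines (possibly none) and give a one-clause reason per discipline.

accepted by: linear, affine, relevant, unrestricted
usage: val ×1; env ×1; acc ×1; key ×1
order of uses: key, val, acc, env
typing: ✓ — T2
ordered: ✗, no ordered split (uses run key, val, acc, env)
linear: ✓, single use per variable (val, env, acc, key)
affine: ✓, val, env, acc, key: no repeats, contraction unneeded
relevant: ✓, every one of val, env, acc, key appears
unrestricted: ✓, type-checks (T2) and nothing is barred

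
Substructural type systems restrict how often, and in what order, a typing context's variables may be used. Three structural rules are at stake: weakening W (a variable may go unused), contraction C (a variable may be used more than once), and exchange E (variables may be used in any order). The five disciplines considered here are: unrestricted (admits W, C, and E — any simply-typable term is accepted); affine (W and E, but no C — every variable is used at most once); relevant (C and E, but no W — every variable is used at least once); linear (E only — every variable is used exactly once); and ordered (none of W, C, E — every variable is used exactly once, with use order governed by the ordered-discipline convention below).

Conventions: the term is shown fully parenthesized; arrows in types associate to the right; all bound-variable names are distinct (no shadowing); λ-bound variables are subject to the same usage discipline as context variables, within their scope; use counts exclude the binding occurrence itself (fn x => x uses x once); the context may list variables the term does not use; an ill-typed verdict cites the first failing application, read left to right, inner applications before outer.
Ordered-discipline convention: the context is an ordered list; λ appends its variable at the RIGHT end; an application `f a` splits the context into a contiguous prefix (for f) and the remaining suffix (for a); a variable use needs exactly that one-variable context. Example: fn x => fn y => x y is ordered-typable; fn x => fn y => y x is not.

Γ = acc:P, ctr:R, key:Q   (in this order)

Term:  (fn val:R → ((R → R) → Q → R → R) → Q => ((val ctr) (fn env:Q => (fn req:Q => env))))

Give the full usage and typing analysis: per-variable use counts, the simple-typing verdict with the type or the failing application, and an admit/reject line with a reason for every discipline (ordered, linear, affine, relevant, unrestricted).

variable uses: acc=0, ctr=1, key=0, val (bound)=1, env (bound)=1, req (bound)=0
order of uses: val, ctr, env
typing: ill-typed: a function awaiting (R → R) → Q → R → R gets Q → Q → Q
ordered: ✗, the type mismatch rejects it
linear: ✗, not simply typable
affine: ✗, fails simple typing
relevant: ✗, a type mismatch blocks all five
unrestricted: ✗, the type mismatch rejects it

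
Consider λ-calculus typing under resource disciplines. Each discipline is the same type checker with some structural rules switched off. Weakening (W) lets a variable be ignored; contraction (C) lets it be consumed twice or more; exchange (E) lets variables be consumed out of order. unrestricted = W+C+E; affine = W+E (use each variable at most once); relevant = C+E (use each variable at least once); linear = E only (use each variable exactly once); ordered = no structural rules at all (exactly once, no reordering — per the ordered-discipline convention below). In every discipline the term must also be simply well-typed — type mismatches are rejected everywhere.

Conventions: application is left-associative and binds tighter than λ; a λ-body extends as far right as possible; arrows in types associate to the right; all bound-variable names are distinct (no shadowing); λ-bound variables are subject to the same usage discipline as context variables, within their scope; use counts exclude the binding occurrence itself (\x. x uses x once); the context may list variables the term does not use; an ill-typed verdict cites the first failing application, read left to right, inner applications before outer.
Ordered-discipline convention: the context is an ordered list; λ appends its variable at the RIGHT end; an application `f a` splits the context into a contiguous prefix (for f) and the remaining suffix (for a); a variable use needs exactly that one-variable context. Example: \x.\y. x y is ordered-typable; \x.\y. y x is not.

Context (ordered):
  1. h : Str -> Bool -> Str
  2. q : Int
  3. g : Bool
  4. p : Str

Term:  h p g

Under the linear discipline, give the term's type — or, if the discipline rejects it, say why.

not well-typed under linear — q left unused
use counts: h: 1×, q: 0×, g: 1×, p: 1×
order of uses: h, p, g
typing: well-typed at Str
summary: ordered ✗, linear ✗, affine ✓, relevant ✗, unrestricted ✓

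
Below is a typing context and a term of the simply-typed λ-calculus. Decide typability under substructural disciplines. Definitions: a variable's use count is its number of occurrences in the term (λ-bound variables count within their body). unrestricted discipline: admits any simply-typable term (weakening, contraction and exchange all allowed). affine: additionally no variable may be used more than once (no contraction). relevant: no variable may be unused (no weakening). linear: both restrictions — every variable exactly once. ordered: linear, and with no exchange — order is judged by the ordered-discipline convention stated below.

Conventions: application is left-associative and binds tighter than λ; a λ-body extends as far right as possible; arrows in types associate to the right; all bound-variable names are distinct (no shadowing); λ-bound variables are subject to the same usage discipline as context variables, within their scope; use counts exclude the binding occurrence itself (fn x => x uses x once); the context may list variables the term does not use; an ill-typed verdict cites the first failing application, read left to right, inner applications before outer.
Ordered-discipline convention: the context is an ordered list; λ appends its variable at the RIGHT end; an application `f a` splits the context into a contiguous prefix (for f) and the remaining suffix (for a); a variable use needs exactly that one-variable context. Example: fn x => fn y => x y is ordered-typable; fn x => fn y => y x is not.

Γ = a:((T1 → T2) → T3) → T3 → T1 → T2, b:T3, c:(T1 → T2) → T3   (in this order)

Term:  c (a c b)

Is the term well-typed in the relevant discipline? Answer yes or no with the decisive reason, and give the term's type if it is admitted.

yes — at least one use each (a, b, c); term : T3
counts: a: 1×, b: 1×, c: 2×
left-to-right use order: c, a, c, b
typing: well-typed at T3
summary: ordered ✗, linear ✗, affine ✗, relevant ✓, unrestricted ✓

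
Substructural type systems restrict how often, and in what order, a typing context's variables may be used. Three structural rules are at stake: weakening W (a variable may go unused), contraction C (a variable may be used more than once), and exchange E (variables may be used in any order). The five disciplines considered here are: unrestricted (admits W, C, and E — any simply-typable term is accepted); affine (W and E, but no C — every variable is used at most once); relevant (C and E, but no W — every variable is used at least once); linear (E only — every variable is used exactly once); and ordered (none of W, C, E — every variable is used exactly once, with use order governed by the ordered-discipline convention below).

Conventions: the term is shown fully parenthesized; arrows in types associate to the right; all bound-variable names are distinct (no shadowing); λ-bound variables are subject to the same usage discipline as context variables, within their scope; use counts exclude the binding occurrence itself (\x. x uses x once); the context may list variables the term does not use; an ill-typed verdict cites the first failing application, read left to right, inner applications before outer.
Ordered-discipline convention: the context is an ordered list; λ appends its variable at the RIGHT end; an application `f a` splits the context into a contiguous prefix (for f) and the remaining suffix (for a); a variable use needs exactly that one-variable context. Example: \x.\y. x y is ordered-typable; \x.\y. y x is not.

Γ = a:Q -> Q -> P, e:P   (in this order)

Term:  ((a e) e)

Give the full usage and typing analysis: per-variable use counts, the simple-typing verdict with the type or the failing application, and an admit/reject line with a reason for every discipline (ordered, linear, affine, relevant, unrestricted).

use counts: a: 1, e: 2
left-to-right use order: a, e, e
typing: ill-typed: an argument P mismatches the expected Q
ordered: ✗, not simply typable
linear: ✗, fails simple typing
affine: ✗, a type mismatch blocks all five
relevant: ✗, the type mismatch rejects it
unrestricted: ✗, not simply typable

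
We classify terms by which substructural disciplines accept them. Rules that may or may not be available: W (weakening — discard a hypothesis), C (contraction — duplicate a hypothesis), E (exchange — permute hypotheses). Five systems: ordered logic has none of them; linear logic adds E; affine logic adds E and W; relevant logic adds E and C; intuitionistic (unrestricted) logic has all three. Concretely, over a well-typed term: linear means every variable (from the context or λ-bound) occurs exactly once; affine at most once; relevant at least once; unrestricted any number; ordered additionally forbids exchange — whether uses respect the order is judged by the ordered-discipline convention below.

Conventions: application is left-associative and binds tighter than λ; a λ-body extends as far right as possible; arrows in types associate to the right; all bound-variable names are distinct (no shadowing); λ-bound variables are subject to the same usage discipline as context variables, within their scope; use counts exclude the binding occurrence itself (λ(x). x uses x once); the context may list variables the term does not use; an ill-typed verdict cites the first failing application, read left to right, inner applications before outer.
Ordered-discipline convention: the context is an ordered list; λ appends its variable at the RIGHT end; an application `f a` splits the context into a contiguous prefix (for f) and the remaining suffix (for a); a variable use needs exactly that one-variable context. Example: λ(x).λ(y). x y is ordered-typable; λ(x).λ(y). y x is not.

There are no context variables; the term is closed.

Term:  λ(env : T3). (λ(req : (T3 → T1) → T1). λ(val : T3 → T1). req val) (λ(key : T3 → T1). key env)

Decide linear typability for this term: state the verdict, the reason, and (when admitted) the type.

yes — exactly-once usage across env, req, val, key; term : T3 → (T3 → T1) → T1
use counts: env [bound] ×1, req [bound] ×1, val [bound] ×1, key [bound] ×1
left-to-right use order: req, val, key, env
typing: ✓ — T3 → (T3 → T1) → T1
per-discipline verdicts: ordered ✗ · linear ✓ · affine ✓ · relevant ✓ · unrestricted ✓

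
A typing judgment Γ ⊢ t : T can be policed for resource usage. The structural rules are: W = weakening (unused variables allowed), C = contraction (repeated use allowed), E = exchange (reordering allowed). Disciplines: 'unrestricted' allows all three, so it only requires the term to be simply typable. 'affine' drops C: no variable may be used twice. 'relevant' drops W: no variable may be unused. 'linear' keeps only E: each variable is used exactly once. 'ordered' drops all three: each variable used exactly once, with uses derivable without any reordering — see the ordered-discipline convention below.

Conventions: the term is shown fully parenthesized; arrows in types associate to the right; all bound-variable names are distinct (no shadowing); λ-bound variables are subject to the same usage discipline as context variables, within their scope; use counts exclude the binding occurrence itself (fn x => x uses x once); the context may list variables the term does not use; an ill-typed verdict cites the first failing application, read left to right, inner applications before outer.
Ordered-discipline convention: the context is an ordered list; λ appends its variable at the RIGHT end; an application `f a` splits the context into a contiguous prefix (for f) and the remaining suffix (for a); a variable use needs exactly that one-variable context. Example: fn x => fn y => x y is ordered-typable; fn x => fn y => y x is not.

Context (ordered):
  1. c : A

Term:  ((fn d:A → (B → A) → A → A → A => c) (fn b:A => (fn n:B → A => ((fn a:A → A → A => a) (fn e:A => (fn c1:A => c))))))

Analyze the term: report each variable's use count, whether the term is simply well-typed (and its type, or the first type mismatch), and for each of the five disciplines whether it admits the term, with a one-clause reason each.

use counts: c: 2×; d (λ-bound): 0×; b (λ-bound): 0×; n (λ-bound): 0×; a (λ-bound): 1×; e (λ-bound): 0×; c1 (λ-bound): 0×
left-to-right use order: c, a, c
typing: well-typed at A
ordered: ✗ — uses contraction: c ×2; d, b, n, e, c1 never used (weakening)
linear: ✗ — uses contraction: c ×2; d, b, n, e, c1 never used (weakening)
affine: ✗ — uses contraction: c ×2
relevant: ✗ — d, b, n, e, c1 never used (weakening)
unrestricted: ✓ — well-typed at A; no restrictions here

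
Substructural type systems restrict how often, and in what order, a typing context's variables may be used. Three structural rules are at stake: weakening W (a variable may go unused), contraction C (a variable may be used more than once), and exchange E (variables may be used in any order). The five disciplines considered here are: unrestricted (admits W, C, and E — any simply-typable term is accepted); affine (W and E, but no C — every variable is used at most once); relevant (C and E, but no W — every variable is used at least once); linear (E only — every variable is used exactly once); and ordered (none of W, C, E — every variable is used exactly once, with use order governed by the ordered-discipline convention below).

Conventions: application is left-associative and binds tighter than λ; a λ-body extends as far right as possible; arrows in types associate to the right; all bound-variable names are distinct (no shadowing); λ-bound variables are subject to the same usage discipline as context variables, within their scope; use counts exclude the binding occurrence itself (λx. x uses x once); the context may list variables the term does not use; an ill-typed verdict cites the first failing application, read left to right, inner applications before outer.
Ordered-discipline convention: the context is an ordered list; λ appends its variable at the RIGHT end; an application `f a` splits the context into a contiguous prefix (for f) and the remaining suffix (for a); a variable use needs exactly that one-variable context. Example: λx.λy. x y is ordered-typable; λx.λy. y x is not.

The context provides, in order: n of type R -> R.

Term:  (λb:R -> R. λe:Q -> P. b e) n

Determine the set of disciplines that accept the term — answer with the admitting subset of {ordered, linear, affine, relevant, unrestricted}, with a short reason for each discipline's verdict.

admitted by: none
counts: n: 1×, b (λ-bound): 1×, e (λ-bound): 1×
left-to-right use order: b, e, n
typing: ill-typed: a function awaiting R gets Q -> P
ordered: ✗ — the type mismatch rejects it
linear: ✗ — not simply typable
affine: ✗ — fails simple typing
relevant: ✗ — a type mismatch blocks all five
unrestricted: ✗ — the type mismatch rejects it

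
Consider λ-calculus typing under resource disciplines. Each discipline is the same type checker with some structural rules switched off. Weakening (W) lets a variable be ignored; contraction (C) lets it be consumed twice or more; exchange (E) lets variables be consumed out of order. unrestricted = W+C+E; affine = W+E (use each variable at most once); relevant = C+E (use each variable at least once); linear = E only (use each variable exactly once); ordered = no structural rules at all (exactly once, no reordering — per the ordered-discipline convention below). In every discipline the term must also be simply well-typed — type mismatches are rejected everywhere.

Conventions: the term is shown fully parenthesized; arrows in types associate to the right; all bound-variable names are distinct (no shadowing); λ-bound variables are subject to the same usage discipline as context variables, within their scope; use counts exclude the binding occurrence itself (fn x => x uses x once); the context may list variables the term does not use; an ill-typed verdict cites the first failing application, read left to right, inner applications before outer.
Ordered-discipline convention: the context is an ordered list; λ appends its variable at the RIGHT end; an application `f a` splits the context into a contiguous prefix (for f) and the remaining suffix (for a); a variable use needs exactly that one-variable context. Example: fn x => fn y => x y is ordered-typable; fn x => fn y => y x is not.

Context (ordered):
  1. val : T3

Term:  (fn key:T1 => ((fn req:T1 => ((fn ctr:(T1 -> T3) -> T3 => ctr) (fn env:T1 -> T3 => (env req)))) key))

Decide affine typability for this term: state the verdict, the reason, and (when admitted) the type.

yes — no duplicate uses among val, key, req, ctr, env; term : T1 -> (T1 -> T3) -> T3
use counts: val: 0×, key [bound]: 1×, req [bound]: 1×, ctr [bound]: 1×, env [bound]: 1×
use order (left to right): ctr, env, req, key
typing: ✓ — T1 -> (T1 -> T3) -> T3
per-discipline verdicts: ordered ✗, linear ✗, affine ✓, relevant ✗, unrestricted ✓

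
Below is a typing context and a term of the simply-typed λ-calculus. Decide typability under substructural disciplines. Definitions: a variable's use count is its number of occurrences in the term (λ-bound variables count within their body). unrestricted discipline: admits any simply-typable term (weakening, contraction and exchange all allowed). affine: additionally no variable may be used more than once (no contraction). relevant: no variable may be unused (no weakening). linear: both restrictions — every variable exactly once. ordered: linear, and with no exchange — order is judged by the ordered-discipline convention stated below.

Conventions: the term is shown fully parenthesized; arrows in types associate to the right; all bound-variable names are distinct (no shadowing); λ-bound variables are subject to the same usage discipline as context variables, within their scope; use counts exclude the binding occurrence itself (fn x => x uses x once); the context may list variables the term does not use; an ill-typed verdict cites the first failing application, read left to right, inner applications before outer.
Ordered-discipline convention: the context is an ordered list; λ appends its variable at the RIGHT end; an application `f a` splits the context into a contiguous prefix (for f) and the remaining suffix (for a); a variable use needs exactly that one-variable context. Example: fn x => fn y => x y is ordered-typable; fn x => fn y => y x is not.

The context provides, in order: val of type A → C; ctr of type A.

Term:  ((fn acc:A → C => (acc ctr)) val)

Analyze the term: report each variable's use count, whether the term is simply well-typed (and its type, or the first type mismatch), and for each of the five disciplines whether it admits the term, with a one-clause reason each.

variable uses: val: 1×, ctr: 1×, acc [bound]: 1×
use order (left to right): acc, ctr, val
typing: ✓ — C
ordered ✗ (no contiguous prefix/suffix split fits acc, ctr, val)
linear ✓ (exactly-once usage across val, ctr, acc)
affine ✓ (no duplicate uses among val, ctr, acc)
relevant ✓ (none of val, ctr, acc goes unused)
unrestricted ✓ (well-typed at C; no restrictions here)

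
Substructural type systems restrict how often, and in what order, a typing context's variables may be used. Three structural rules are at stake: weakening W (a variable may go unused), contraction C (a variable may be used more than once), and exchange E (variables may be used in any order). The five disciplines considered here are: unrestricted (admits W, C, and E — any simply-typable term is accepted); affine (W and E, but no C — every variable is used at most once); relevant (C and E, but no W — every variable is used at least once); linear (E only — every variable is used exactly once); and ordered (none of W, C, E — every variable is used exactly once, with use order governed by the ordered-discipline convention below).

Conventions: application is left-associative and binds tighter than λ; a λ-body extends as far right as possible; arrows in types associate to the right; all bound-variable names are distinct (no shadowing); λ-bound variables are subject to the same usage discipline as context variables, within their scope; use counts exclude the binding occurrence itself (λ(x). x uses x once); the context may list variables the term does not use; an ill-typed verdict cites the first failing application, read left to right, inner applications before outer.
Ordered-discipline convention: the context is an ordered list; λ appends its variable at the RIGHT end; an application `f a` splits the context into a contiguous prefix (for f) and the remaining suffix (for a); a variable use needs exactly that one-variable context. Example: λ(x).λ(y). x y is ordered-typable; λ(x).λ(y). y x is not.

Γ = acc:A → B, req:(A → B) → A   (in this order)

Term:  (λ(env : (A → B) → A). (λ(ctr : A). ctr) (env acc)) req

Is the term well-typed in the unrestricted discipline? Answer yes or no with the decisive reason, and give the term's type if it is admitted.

yes — typability at A is all that's needed; term : A
use counts: acc ×1, req ×1, env [bound] ×1, ctr [bound] ×1
use order (left to right): ctr, env, acc, req
typing: well-typed at A
all disciplines: ordered ✗ | linear ✓ | affine ✓ | relevant ✓ | unrestricted ✓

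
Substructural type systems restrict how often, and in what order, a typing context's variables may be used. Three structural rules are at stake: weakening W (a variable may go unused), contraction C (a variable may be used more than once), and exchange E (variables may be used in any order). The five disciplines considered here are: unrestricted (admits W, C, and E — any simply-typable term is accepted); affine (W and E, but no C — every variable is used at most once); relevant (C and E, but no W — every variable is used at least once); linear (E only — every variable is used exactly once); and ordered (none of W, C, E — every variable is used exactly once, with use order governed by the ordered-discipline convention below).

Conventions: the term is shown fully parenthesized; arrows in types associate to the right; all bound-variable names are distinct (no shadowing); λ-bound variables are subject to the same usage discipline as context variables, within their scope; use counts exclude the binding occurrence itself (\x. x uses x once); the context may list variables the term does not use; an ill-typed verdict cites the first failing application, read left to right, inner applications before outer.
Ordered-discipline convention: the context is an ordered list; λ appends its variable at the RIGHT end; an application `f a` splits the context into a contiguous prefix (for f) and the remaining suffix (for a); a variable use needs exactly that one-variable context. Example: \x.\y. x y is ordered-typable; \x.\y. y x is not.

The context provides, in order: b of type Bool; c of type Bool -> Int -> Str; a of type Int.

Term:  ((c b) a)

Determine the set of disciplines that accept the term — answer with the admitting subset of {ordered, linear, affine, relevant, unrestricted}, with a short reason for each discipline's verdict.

admitted by: linear, affine, relevant, unrestricted
use counts: b ×1; c ×1; a ×1
order of uses: c, b, a
typing: ✓ — Str
ordered ✗ (use order c, b, a needs exchange)
linear ✓ (each of b, c, a used exactly once)
affine ✓ (no duplicate uses among b, c, a)
relevant ✓ (every one of b, c, a appears)
unrestricted ✓ (well-typed at Str; no restrictions here)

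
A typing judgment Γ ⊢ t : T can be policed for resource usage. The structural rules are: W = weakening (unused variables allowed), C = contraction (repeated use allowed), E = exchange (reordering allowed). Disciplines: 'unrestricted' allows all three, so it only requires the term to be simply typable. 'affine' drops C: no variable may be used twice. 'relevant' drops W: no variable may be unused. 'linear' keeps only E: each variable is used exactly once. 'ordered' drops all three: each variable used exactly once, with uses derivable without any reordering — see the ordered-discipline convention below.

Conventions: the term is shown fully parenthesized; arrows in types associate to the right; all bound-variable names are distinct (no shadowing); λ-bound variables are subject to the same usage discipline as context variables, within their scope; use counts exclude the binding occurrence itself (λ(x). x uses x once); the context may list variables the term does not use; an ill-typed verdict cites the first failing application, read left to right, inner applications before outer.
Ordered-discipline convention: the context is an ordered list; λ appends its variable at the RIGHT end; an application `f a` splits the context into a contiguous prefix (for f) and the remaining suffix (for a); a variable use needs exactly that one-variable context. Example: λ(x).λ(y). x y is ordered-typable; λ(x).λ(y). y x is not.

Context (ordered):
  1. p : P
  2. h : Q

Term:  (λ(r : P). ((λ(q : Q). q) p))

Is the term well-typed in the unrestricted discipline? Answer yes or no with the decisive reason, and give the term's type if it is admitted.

no — fails simple typing
counts: p: 1×; h: 0×; r (bound): 0×; q (bound): 1×
order of uses: q, p
typing: ill-typed: an argument P mismatches the expected Q
per-discipline verdicts: ordered ✗ · linear ✗ · affine ✗ · relevant ✗ · unrestricted ✗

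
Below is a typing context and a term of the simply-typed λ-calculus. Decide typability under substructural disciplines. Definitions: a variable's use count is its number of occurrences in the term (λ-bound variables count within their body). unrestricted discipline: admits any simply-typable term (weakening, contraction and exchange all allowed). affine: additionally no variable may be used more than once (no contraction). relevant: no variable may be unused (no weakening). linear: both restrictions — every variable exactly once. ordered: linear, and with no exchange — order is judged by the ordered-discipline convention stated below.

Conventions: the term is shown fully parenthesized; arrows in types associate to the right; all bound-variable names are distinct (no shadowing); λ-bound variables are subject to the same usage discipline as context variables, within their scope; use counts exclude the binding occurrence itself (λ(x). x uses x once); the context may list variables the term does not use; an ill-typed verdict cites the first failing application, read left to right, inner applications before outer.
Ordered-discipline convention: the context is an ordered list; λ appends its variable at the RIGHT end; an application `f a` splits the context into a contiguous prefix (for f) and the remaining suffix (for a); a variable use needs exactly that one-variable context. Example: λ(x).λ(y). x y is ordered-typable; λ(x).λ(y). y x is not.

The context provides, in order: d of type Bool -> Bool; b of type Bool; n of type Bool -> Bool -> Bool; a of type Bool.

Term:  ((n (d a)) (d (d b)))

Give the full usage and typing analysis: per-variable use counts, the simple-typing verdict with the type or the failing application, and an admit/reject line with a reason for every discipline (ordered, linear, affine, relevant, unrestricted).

counts: d=3; b=1; n=1; a=1
uses in reading order: n, d, a, d, d, b
typing: well-typed at Bool
ordered: ✗, d ×3 used more than once (contraction)
linear: ✗, d ×3 used more than once (contraction)
affine: ✗, d ×3 used more than once (contraction)
relevant: ✓, at least one use each (d, b, n, a)
unrestricted: ✓, simply typable at Bool; W, C, E all held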